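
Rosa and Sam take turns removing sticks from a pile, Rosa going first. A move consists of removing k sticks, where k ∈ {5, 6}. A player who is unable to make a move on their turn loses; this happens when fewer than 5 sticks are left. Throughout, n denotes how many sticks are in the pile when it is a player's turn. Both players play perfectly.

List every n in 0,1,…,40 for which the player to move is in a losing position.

0, 1, 2, 3, 4, 11, 12, 13, 14, 15, 22, 23, 24, 25, 26, 33, 34, 35, 36, 37

Build the W/L table. Terminal = L. A non-terminal position is W if it has a move to some L; otherwise it is L.
n=0: no move → L
n=1: no move → L
n=2: no move → L
n=3: no move → L
n=4: no move → L
n=5: W (go to 0, an L position)
n=6: W (go to 1, an L position)
n=7: W (go to 2, an L position)
n=8: W (go to 3, an L position)
n=9: W (go to 4, an L position)
n=10: W (go to 4, an L position)
n=11: L (options 6(W), 5(W) are all W)
n=12: L (options 7(W), 6(W) are all W)
n=13: L (options 8(W), 7(W) are all W)
n=14: L (options 9(W), 8(W) are all W)
n=15: L (options 10(W), 9(W) are all W)
n=16: W (go to 11, an L position)
n=17: W (go to 12, an L position)
n=18: W (go to 13, an L position)
n=19: W (go to 14, an L position)
n=20: W (go to 15, an L position)
n=21: W (go to 15, an L position)
n=22: L (options 17(W), 16(W) are all W)
n=23: L (options 18(W), 17(W) are all W)
n=24: L (options 19(W), 18(W) are all W)
n=25: L (options 20(W), 19(W) are all W)
n=26: L (options 21(W), 20(W) are all W)
n=27: W (go to 22, an L position)
n=28: W (go to 23, an L position)
n=29: W (go to 24, an L position)
n=30: W (go to 25, an L position)
n=31: W (go to 26, an L position)
n=32: W (go to 26, an L position)
n=33: L (options 28(W), 27(W) are all W)
n=34: L (options 29(W), 28(W) are all W)
n=35: L (options 30(W), 29(W) are all W)
n=36: L (options 31(W), 30(W) are all W)
n=37: L (options 32(W), 31(W) are all W)
n=38: W (go to 33, an L position)
n=39: W (go to 34, an L position)
n=40: W (go to 35, an L position)
Reading off the rows marked L gives the requested list; there are 20 such values of n.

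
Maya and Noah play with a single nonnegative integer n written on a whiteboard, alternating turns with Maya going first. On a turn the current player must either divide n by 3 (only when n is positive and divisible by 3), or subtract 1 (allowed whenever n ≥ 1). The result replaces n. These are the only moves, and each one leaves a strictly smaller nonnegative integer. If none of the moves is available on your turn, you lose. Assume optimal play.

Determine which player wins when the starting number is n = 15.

Noah wins.

Compute win/loss labels from the base case upward. A position with no move is L. Any other position is W if it can reach an L in one move, else L.
n=0: no move → L
n=1: can move to 0, which is L ⇒ W
n=2: the only move is to 1(W), a W ⇒ L
n=3: can move to 2, which is L ⇒ W
n=4: the only move is to 3(W), a W ⇒ L
n=5: can move to 4, which is L ⇒ W
n=6: can move to 2, which is L ⇒ W
n=7: the only move is to 6(W), a W ⇒ L
n=8: can move to 7, which is L ⇒ W
n=9: moves to 3(W), 8(W); every one is W ⇒ L
n=10: can move to 9, which is L ⇒ W
n=11: the only move is to 10(W), a W ⇒ L
n=12: can move to 4, which is L ⇒ W
n=13: the only move is to 12(W), a W ⇒ L
n=14: can move to 13, which is L ⇒ W
n=15: moves to 5(W), 14(W); every one is W ⇒ L
Every move from 15 reaches a W position, so the mover loses.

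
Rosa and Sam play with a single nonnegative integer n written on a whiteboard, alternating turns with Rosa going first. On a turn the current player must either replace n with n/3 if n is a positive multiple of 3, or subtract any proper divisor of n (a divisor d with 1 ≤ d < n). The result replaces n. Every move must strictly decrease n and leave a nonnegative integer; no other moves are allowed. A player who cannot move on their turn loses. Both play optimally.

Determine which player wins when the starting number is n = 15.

Sam wins.

Work bottom-up. With no move the player to move loses. Otherwise the position is W if at least one move leads to an L position for the opponent, and L if every move leads to a W.
n=0: no move → L
n=1: no move → L
n=2: →1(L), so W
n=3: →1(L), so W
n=4: →2(W), 3(W) — all W, so L
n=5: →4(L), so W
n=6: →4(L), so W
n=7: →6(W) only, which is W, so L
n=8: →4(L), so W
n=9: →3(W), 6(W), 8(W) — all W, so L
n=10: →9(L), so W
n=11: →10(W) only, which is W, so L
n=12: →4(L), so W
n=13: →12(W) only, which is W, so L
n=14: →7(L), so W
n=15: →5(W), 10(W), 12(W), 14(W) — all W, so L
Every move from 15 reaches a W position, so the mover loses.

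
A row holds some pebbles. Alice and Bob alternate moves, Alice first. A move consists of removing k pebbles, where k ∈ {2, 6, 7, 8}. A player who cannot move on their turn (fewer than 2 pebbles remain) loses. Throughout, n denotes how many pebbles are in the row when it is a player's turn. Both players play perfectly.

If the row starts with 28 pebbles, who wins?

Build the W/L table. Terminal = L. A non-terminal position is W if it has a move to some L; otherwise it is L.
n=0: no move → L
n=1: no move → L
n=2: can move to 0, which is L ⇒ W
n=3: can move to 1, which is L ⇒ W
n=4: the only move is to 2(W), a W ⇒ L
n=5: the only move is to 3(W), a W ⇒ L
n=6: can move to 4, which is L ⇒ W
n=7: can move to 5, which is L ⇒ W
n=8: can move to 1, which is L ⇒ W
n=9: can move to 1, which is L ⇒ W
n=10: can move to 4, which is L ⇒ W
n=11: can move to 5, which is L ⇒ W
n=12: can move to 5, which is L ⇒ W
n=13: can move to 5, which is L ⇒ W
n=14: moves to 12(W), 8(W), 7(W), 6(W); every one is W ⇒ L
n=15: moves to 13(W), 9(W), 8(W), 7(W); every one is W ⇒ L
n=16: can move to 14, which is L ⇒ W
n=17: can move to 15, which is L ⇒ W
n=18: moves to 16(W), 12(W), 11(W), 10(W); every one is W ⇒ L
n=19: moves to 17(W), 13(W), 12(W), 11(W); every one is W ⇒ L
n=20: can move to 18, which is L ⇒ W
n=21: can move to 19, which is L ⇒ W
n=22: can move to 15, which is L ⇒ W
n=23: can move to 15, which is L ⇒ W
n=24: can move to 18, which is L ⇒ W
n=25: can move to 19, which is L ⇒ W
n=26: can move to 19, which is L ⇒ W
n=27: can move to 19, which is L ⇒ W
n=28: moves to 26(W), 22(W), 21(W), 20(W); every one is W ⇒ L
Every move from 28 reaches a W position, so the mover loses.

Bob wins.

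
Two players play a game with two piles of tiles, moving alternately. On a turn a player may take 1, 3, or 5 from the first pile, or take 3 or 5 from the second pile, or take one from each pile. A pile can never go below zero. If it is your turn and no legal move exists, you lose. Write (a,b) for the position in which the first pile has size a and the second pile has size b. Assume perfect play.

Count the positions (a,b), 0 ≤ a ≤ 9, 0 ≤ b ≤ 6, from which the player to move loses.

30

Positions with no move are L. A position that does have a move is losing for the player to move precisely when every available move leads to a winning position for the opponent. Fill in the labels:
Every move lowers a or b (never raises either), so fill the grid row by row in increasing a, and left to right within a row: each cell's successors are then already labelled.
      b=0  b=1  b=2  b=3  b=4  b=5  b=6
a=0:    L    L    L    W    W    W    W
a=1:    W    W    W    W    L    L    L
a=2:    L    L    L    W    W    W    W
a=3:    W    W    W    W    L    L    L
a=4:    L    L    L    W    W    W    W
a=5:    W    W    W    W    L    L    L
a=6:    L    L    L    W    W    W    W
a=7:    W    W    W    W    L    L    L
a=8:    L    L    L    W    W    W    W
a=9:    W    W    W    W    L    L    L
Cells with no legal move (terminal, hence L): (0,0), (0,1), (0,2).
The remaining L cells, each justified by listing all of its moves:
(1,4): only reaches (0,4)(W), (1,1)(W), (0,3)(W), all W → L
(1,5): only reaches (0,5)(W), (1,2)(W), (1,0)(W), (0,4)(W), all W → L
(1,6): only reaches (0,6)(W), (1,3)(W), (1,1)(W), (0,5)(W), all W → L
(2,0): only reaches (1,0)(W), which is W → L
(2,1): only reaches (1,1)(W), (1,0)(W), all W → L
(2,2): only reaches (1,2)(W), (1,1)(W), all W → L
(3,4): only reaches (2,4)(W), (0,4)(W), (3,1)(W), (2,3)(W), all W → L
(3,5): only reaches (2,5)(W), (0,5)(W), (3,2)(W), (3,0)(W), (2,4)(W), all W → L
(3,6): only reaches (2,6)(W), (0,6)(W), (3,3)(W), (3,1)(W), (2,5)(W), all W → L
(4,0): only reaches (3,0)(W), (1,0)(W), all W → L
(4,1): only reaches (3,1)(W), (1,1)(W), (3,0)(W), all W → L
(4,2): only reaches (3,2)(W), (1,2)(W), (3,1)(W), all W → L
(5,4): only reaches (4,4)(W), (2,4)(W), (0,4)(W), (5,1)(W), (4,3)(W), all W → L
(5,5): only reaches (4,5)(W), (2,5)(W), (0,5)(W), (5,2)(W), (5,0)(W), (4,4)(W), all W → L
(5,6): only reaches (4,6)(W), (2,6)(W), (0,6)(W), (5,3)(W), (5,1)(W), (4,5)(W), all W → L
(6,0): only reaches (5,0)(W), (3,0)(W), (1,0)(W), all W → L
(6,1): only reaches (5,1)(W), (3,1)(W), (1,1)(W), (5,0)(W), all W → L
(6,2): only reaches (5,2)(W), (3,2)(W), (1,2)(W), (5,1)(W), all W → L
(7,4): only reaches (6,4)(W), (4,4)(W), (2,4)(W), (7,1)(W), (6,3)(W), all W → L
(7,5): only reaches (6,5)(W), (4,5)(W), (2,5)(W), (7,2)(W), (7,0)(W), (6,4)(W), all W → L
(7,6): only reaches (6,6)(W), (4,6)(W), (2,6)(W), (7,3)(W), (7,1)(W), (6,5)(W), all W → L
(8,0): only reaches (7,0)(W), (5,0)(W), (3,0)(W), all W → L
(8,1): only reaches (7,1)(W), (5,1)(W), (3,1)(W), (7,0)(W), all W → L
(8,2): only reaches (7,2)(W), (5,2)(W), (3,2)(W), (7,1)(W), all W → L
(9,4): only reaches (8,4)(W), (6,4)(W), (4,4)(W), (9,1)(W), (8,3)(W), all W → L
(9,5): only reaches (8,5)(W), (6,5)(W), (4,5)(W), (9,2)(W), (9,0)(W), (8,4)(W), all W → L
(9,6): only reaches (8,6)(W), (6,6)(W), (4,6)(W), (9,3)(W), (9,1)(W), (8,5)(W), all W → L
Every other cell has at least one move into one of the L cells above, so it is W.
L cells per row: a=0: 3, a=1: 3, a=2: 3, a=3: 3, a=4: 3, a=5: 3, a=6: 3, a=7: 3, a=8: 3, a=9: 3; total 30.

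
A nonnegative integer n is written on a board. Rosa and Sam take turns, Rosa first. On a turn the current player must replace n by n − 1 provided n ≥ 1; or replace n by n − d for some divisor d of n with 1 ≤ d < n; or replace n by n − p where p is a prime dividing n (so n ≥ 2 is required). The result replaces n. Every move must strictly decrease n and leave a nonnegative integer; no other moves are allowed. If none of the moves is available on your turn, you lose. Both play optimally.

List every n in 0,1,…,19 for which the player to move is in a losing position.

0, 4, 9, 14

Work bottom-up. With no move the player to move loses. Otherwise the position is W if at least one move leads to an L position for the opponent, and L if every move leads to a W.
n=0: no move → L
n=1: can move to 0, which is L ⇒ W
n=2: can move to 0, which is L ⇒ W
n=3: can move to 0, which is L ⇒ W
n=4: moves to 2(W), 3(W); every one is W ⇒ L
n=5: can move to 0, which is L ⇒ W
n=6: can move to 4, which is L ⇒ W
n=7: can move to 0, which is L ⇒ W
n=8: can move to 4, which is L ⇒ W
n=9: moves to 6(W), 8(W); every one is W ⇒ L
n=10: can move to 9, which is L ⇒ W
n=11: can move to 0, which is L ⇒ W
n=12: can move to 9, which is L ⇒ W
n=13: can move to 0, which is L ⇒ W
n=14: moves to 7(W), 12(W), 13(W); every one is W ⇒ L
n=15: can move to 14, which is L ⇒ W
n=16: can move to 14, which is L ⇒ W
n=17: can move to 0, which is L ⇒ W
n=18: can move to 9, which is L ⇒ W
n=19: can move to 0, which is L ⇒ W
The losing starting values of n are exactly the entries labelled L in this table (4 of them).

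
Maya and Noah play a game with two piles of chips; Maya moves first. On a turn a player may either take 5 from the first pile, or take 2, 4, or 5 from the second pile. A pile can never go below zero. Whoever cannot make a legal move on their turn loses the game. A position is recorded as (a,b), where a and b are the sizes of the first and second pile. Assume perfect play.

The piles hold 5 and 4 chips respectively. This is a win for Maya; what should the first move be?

Use the standard recursion: the mover loses at a terminal position; elsewhere, the mover wins exactly when some move hands the opponent an L position.
No move ever increases a pile, so every position that can arise here has a ≤ 5 and b ≤ 4; it is enough to label the cells with 0 ≤ a ≤ 5 and 0 ≤ b ≤ 4.
Every move lowers a or b (never raises either), so fill the grid row by row in increasing a, and left to right within a row: each cell's successors are then already labelled.
      b=0  b=1  b=2  b=3  b=4
a=0:    L    L    W    W    W
a=1:    L    L    W    W    W
a=2:    L    L    W    W    W
a=3:    L    L    W    W    W
a=4:    L    L    W    W    W
a=5:    W    W    L    L    W
Cells with no legal move (terminal, hence L): (0,0), (0,1), (1,0), (1,1), (2,0), (2,1), (3,0), (3,1), (4,0), (4,1).
The remaining L cells, each justified by listing all of its moves:
(5,2): →(0,2)(W), (5,0)(W) — all W, so L
(5,3): →(0,3)(W), (5,1)(W) — all W, so L
Every other cell has at least one move into one of the L cells above, so it is W.
From (5,4), the L positions reachable in one move are: (5,2).

Move to (5,2).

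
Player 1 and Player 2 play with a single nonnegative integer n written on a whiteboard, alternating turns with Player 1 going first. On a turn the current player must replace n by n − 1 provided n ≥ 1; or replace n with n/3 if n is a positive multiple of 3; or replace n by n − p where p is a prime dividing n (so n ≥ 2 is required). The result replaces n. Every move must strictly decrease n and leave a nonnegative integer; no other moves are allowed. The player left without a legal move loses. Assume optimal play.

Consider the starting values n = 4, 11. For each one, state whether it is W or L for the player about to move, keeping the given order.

4: L, 11: W

Work bottom-up. With no move the player to move loses. Otherwise the position is W if at least one move leads to an L position for the opponent, and L if every move leads to a W.
n=0: no move → L
n=1: reaches L-position 0 → W
n=2: reaches L-position 0 → W
n=3: reaches L-position 0 → W
n=4: only reaches 2(W), 3(W), all W → L
n=5: reaches L-position 0 → W
n=6: reaches L-position 4 → W
n=7: reaches L-position 0 → W
n=8: only reaches 6(W), 7(W), all W → L
n=9: reaches L-position 8 → W
n=10: reaches L-position 8 → W
n=11: reaches L-position 0 → W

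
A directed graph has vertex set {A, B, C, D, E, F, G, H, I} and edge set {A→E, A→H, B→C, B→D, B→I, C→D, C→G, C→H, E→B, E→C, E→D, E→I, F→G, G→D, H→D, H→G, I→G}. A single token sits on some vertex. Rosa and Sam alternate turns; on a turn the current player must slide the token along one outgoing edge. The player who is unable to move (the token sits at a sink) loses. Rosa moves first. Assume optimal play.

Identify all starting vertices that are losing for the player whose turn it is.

A, D, F, I

Work bottom-up. With no move the player to move loses. Otherwise the position is W if at least one move leads to an L position for the opponent, and L if every move leads to a W.
Every edge goes from a vertex to one that appears earlier in the order D, G, H, I, C, F, B, E, A, so processing vertices in that order labels each vertex after all of its successors.
D: no outgoing edge → L
G: can move to D, which is L ⇒ W
H: can move to D, which is L ⇒ W
I: the only move is to G(W), a W ⇒ L
C: can move to D, which is L ⇒ W
F: the only move is to G(W), a W ⇒ L
B: can move to I, which is L ⇒ W
E: can move to I, which is L ⇒ W
A: moves to E(W), H(W); every one is W ⇒ L
Reading off the rows marked L gives the requested list; there are 4 such vertices.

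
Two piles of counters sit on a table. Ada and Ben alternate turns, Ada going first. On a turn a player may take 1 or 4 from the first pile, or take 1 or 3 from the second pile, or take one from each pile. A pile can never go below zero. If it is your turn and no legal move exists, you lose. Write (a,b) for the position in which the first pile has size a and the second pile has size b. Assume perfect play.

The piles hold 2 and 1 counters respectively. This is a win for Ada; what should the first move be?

Move to (2,0).

Positions with no move are L. A position that does have a move is losing for the player to move precisely when every available move leads to a winning position for the opponent. Fill in the labels:
No move ever increases a pile, so every position that can arise here has a ≤ 2 and b ≤ 1; it is enough to label the cells with 0 ≤ a ≤ 2 and 0 ≤ b ≤ 1.
Every move lowers a or b (never raises either), so fill the grid row by row in increasing a, and left to right within a row: each cell's successors are then already labelled.
      b=0  b=1
a=0:    L    W
a=1:    W    W
a=2:    L    W
Cells with no legal move (terminal, hence L): (0,0).
The remaining L cells, each justified by listing all of its moves:
(2,0): L (sole option (1,0)(W) is W)
Every other cell has at least one move into one of the L cells above, so it is W.
From (2,1), the L positions reachable in one move are: (2,0).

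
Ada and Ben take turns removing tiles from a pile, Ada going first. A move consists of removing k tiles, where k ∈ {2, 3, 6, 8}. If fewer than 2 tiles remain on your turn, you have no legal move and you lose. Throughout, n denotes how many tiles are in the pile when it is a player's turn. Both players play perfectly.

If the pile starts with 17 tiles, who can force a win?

Ada wins.

Work bottom-up. With no move the player to move loses. Otherwise the position is W if at least one move leads to an L position for the opponent, and L if every move leads to a W.
n=0: no move → L
n=1: no move → L
n=2: →0(L), so W
n=3: →1(L), so W
n=4: →1(L), so W
n=5: →3(W), 2(W) — all W, so L
n=6: →0(L), so W
n=7: →5(L), so W
n=8: →5(L), so W
n=9: →1(L), so W
n=10: →8(W), 7(W), 4(W), 2(W) — all W, so L
n=11: →5(L), so W
n=12: →10(L), so W
n=13: →10(L), so W
n=14: →12(W), 11(W), 8(W), 6(W) — all W, so L
n=15: →13(W), 12(W), 9(W), 7(W) — all W, so L
n=16: →14(L), so W
n=17: →15(L), so W
From 17 Ada can remove 2, leaving 15, reaching an L position.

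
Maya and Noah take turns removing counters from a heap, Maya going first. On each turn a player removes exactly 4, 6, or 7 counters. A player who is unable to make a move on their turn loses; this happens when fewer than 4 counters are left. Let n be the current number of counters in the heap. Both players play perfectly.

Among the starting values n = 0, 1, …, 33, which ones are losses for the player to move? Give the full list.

Compute win/loss labels from the base case upward. A position with no move is L. Any other position is W if it can reach an L in one move, else L.
n=0: no move → L
n=1: no move → L
n=2: no move → L
n=3: no move → L
n=4: reaches L-position 0 → W
n=5: reaches L-position 1 → W
n=6: reaches L-position 2 → W
n=7: reaches L-position 3 → W
n=8: reaches L-position 2 → W
n=9: reaches L-position 3 → W
n=10: reaches L-position 3 → W
n=11: only reaches 7(W), 5(W), 4(W), all W → L
n=12: only reaches 8(W), 6(W), 5(W), all W → L
n=13: only reaches 9(W), 7(W), 6(W), all W → L
n=14: only reaches 10(W), 8(W), 7(W), all W → L
n=15: reaches L-position 11 → W
n=16: reaches L-position 12 → W
n=17: reaches L-position 13 → W
n=18: reaches L-position 14 → W
n=19: reaches L-position 13 → W
n=20: reaches L-position 14 → W
n=21: reaches L-position 14 → W
n=22: only reaches 18(W), 16(W), 15(W), all W → L
n=23: only reaches 19(W), 17(W), 16(W), all W → L
n=24: only reaches 20(W), 18(W), 17(W), all W → L
n=25: only reaches 21(W), 19(W), 18(W), all W → L
n=26: reaches L-position 22 → W
n=27: reaches L-position 23 → W
n=28: reaches L-position 24 → W
n=29: reaches L-position 25 → W
n=30: reaches L-position 24 → W
n=31: reaches L-position 25 → W
n=32: reaches L-position 25 → W
n=33: only reaches 29(W), 27(W), 26(W), all W → L
The losing starting values of n are exactly the entries labelled L in this table (13 of them).

0, 1, 2, 3, 11, 12, 13, 14, 22, 23, 24, 25, 33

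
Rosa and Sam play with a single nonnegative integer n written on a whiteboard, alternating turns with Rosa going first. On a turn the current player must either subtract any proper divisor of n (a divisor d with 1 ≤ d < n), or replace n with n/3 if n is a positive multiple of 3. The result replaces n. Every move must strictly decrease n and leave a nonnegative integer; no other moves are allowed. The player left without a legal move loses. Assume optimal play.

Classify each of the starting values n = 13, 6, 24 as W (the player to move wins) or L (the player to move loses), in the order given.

Classify positions by backward induction: terminal positions (no move available) are L. From any other position, the mover wins iff some move reaches an L.
n=0: no move → L
n=1: no move → L
n=2: →1(L), so W
n=3: →1(L), so W
n=4: →2(W), 3(W) — all W, so L
n=5: →4(L), so W
n=6: →4(L), so W
n=7: →6(W) only, which is W, so L
n=8: →4(L), so W
n=9: →3(W), 6(W), 8(W) — all W, so L
n=10: →9(L), so W
n=11: →10(W) only, which is W, so L
n=12: →4(L), so W
n=13: →12(W) only, which is W, so L
n=14: →7(L), so W
n=15: →5(W), 10(W), 12(W), 14(W) — all W, so L
n=16: →15(L), so W
n=17: →16(W) only, which is W, so L
n=18: →9(L), so W
n=19: →18(W) only, which is W, so L
n=20: →15(L), so W
n=21: →7(L), so W
n=22: →11(L), so W
n=23: →22(W) only, which is W, so L
n=24: →23(L), so W

13: L, 6: W, 24: W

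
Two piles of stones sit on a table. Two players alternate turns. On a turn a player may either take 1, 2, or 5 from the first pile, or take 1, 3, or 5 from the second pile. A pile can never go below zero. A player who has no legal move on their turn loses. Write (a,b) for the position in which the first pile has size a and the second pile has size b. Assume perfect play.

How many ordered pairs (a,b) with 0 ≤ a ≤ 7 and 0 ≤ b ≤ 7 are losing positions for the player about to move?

Use the standard recursion: the mover loses at a terminal position; elsewhere, the mover wins exactly when some move hands the opponent an L position.
Every move lowers a or b (never raises either), so fill the grid row by row in increasing a, and left to right within a row: each cell's successors are then already labelled.
      b=0  b=1  b=2  b=3  b=4  b=5  b=6  b=7
a=0:    L    W    L    W    L    W    L    W
a=1:    W    L    W    L    W    L    W    L
a=2:    W    W    W    W    W    W    W    W
a=3:    L    W    L    W    L    W    L    W
a=4:    W    L    W    L    W    L    W    L
a=5:    W    W    W    W    W    W    W    W
a=6:    L    W    L    W    L    W    L    W
a=7:    W    L    W    L    W    L    W    L
Cells with no legal move (terminal, hence L): (0,0).
The remaining L cells, each justified by listing all of its moves:
(0,2): →(0,1)(W) only, which is W, so L
(0,4): →(0,3)(W), (0,1)(W) — all W, so L
(0,6): →(0,5)(W), (0,3)(W), (0,1)(W) — all W, so L
(1,1): →(0,1)(W), (1,0)(W) — all W, so L
(1,3): →(0,3)(W), (1,2)(W), (1,0)(W) — all W, so L
(1,5): →(0,5)(W), (1,4)(W), (1,2)(W), (1,0)(W) — all W, so L
(1,7): →(0,7)(W), (1,6)(W), (1,4)(W), (1,2)(W) — all W, so L
(3,0): →(2,0)(W), (1,0)(W) — all W, so L
(3,2): →(2,2)(W), (1,2)(W), (3,1)(W) — all W, so L
(3,4): →(2,4)(W), (1,4)(W), (3,3)(W), (3,1)(W) — all W, so L
(3,6): →(2,6)(W), (1,6)(W), (3,5)(W), (3,3)(W), (3,1)(W) — all W, so L
(4,1): →(3,1)(W), (2,1)(W), (4,0)(W) — all W, so L
(4,3): →(3,3)(W), (2,3)(W), (4,2)(W), (4,0)(W) — all W, so L
(4,5): →(3,5)(W), (2,5)(W), (4,4)(W), (4,2)(W), (4,0)(W) — all W, so L
(4,7): →(3,7)(W), (2,7)(W), (4,6)(W), (4,4)(W), (4,2)(W) — all W, so L
(6,0): →(5,0)(W), (4,0)(W), (1,0)(W) — all W, so L
(6,2): →(5,2)(W), (4,2)(W), (1,2)(W), (6,1)(W) — all W, so L
(6,4): →(5,4)(W), (4,4)(W), (1,4)(W), (6,3)(W), (6,1)(W) — all W, so L
(6,6): →(5,6)(W), (4,6)(W), (1,6)(W), (6,5)(W), (6,3)(W), (6,1)(W) — all W, so L
(7,1): →(6,1)(W), (5,1)(W), (2,1)(W), (7,0)(W) — all W, so L
(7,3): →(6,3)(W), (5,3)(W), (2,3)(W), (7,2)(W), (7,0)(W) — all W, so L
(7,5): →(6,5)(W), (5,5)(W), (2,5)(W), (7,4)(W), (7,2)(W), (7,0)(W) — all W, so L
(7,7): →(6,7)(W), (5,7)(W), (2,7)(W), (7,6)(W), (7,4)(W), (7,2)(W) — all W, so L
Every other cell has at least one move into one of the L cells above, so it is W.
L cells per row: a=0: 4, a=1: 4, a=2: 0, a=3: 4, a=4: 4, a=5: 0, a=6: 4, a=7: 4; total 24.

24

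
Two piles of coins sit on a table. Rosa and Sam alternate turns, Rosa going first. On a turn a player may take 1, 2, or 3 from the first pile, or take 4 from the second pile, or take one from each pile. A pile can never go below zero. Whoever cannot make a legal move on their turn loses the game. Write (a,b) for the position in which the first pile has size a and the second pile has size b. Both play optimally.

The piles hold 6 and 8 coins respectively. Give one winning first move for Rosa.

Build the W/L table. Terminal = L. A non-terminal position is W if it has a move to some L; otherwise it is L.
No move ever increases a pile, so every position that can arise here has a ≤ 6 and b ≤ 8; it is enough to label the cells with 0 ≤ a ≤ 6 and 0 ≤ b ≤ 8.
Every move lowers a or b (never raises either), so fill the grid row by row in increasing a, and left to right within a row: each cell's successors are then already labelled.
      b=0  b=1  b=2  b=3  b=4  b=5  b=6  b=7  b=8
a=0:    L    L    L    L    W    W    W    W    L
a=1:    W    W    W    W    W    L    L    L    W
a=2:    W    W    W    W    L    W    W    W    W
a=3:    W    W    W    W    W    W    W    W    W
a=4:    L    L    L    L    W    W    W    W    L
a=5:    W    W    W    W    W    L    L    L    W
a=6:    W    W    W    W    L    W    W    W    W
Cells with no legal move (terminal, hence L): (0,0), (0,1), (0,2), (0,3).
The remaining L cells, each justified by listing all of its moves:
(0,8): L (sole option (0,4)(W) is W)
(1,5): L (options (0,5)(W), (1,1)(W), (0,4)(W) are all W)
(1,6): L (options (0,6)(W), (1,2)(W), (0,5)(W) are all W)
(1,7): L (options (0,7)(W), (1,3)(W), (0,6)(W) are all W)
(2,4): L (options (1,4)(W), (0,4)(W), (2,0)(W), (1,3)(W) are all W)
(4,0): L (options (3,0)(W), (2,0)(W), (1,0)(W) are all W)
(4,1): L (options (3,1)(W), (2,1)(W), (1,1)(W), (3,0)(W) are all W)
(4,2): L (options (3,2)(W), (2,2)(W), (1,2)(W), (3,1)(W) are all W)
(4,3): L (options (3,3)(W), (2,3)(W), (1,3)(W), (3,2)(W) are all W)
(4,8): L (options (3,8)(W), (2,8)(W), (1,8)(W), (4,4)(W), (3,7)(W) are all W)
(5,5): L (options (4,5)(W), (3,5)(W), (2,5)(W), (5,1)(W), (4,4)(W) are all W)
(5,6): L (options (4,6)(W), (3,6)(W), (2,6)(W), (5,2)(W), (4,5)(W) are all W)
(5,7): L (options (4,7)(W), (3,7)(W), (2,7)(W), (5,3)(W), (4,6)(W) are all W)
(6,4): L (options (5,4)(W), (4,4)(W), (3,4)(W), (6,0)(W), (5,3)(W) are all W)
Every other cell has at least one move into one of the L cells above, so it is W.
From (6,8), the L positions reachable in one move are: (4,8), (6,4), (5,7). Any move reaching one of these is winning.

Move to (4,8).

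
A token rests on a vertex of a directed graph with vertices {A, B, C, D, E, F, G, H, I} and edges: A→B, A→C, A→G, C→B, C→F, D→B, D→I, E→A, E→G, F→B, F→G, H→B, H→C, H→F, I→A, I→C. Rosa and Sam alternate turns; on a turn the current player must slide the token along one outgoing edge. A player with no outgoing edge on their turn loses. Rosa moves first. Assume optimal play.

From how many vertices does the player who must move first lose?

Compute win/loss labels from the base case upward. A position with no move is L. Any other position is W if it can reach an L in one move, else L.
Every edge goes from a vertex to one that appears earlier in the order B, G, F, C, A, I, D, E, H, so processing vertices in that order labels each vertex after all of its successors.
B: no outgoing edge → L
G: no outgoing edge → L
F: →G(L), so W
C: →B(L), so W
A: →G(L), so W
I: →A(W), C(W) — all W, so L
D: →I(L), so W
E: →G(L), so W
H: →B(L), so W
The L vertices are B, G, I; that is 3 in all.

3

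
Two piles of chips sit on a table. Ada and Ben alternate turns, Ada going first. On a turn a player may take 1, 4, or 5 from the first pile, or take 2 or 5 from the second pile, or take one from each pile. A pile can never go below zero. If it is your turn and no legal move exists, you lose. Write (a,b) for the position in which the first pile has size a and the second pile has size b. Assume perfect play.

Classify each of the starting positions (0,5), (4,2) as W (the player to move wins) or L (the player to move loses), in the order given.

(0,5): W, (4,2): L

Work bottom-up. With no move the player to move loses. Otherwise the position is W if at least one move leads to an L position for the opponent, and L if every move leads to a W.
No move ever increases a pile, so every position that can arise here has a ≤ 4 and b ≤ 5; it is enough to label the cells with 0 ≤ a ≤ 4 and 0 ≤ b ≤ 5.
Every move lowers a or b (never raises either), so fill the grid row by row in increasing a, and left to right within a row: each cell's successors are then already labelled.
      b=0  b=1  b=2  b=3  b=4  b=5
a=0:    L    L    W    W    L    W
a=1:    W    W    W    L    W    W
a=2:    L    L    W    W    W    W
a=3:    W    W    W    L    L    W
a=4:    W    W    L    W    W    W
Cells with no legal move (terminal, hence L): (0,0), (0,1).
The remaining L cells, each justified by listing all of its moves:
(0,4): L (sole option (0,2)(W) is W)
(1,3): L (options (0,3)(W), (1,1)(W), (0,2)(W) are all W)
(2,0): L (sole option (1,0)(W) is W)
(2,1): L (options (1,1)(W), (1,0)(W) are all W)
(3,3): L (options (2,3)(W), (3,1)(W), (2,2)(W) are all W)
(3,4): L (options (2,4)(W), (3,2)(W), (2,3)(W) are all W)
(4,2): L (options (3,2)(W), (0,2)(W), (4,0)(W), (3,1)(W) are all W)
Every other cell has at least one move into one of the L cells above, so it is W.
(0,5): the move to (0,0) reaches an L cell, so W
(4,2): one of the L cells justified above, so L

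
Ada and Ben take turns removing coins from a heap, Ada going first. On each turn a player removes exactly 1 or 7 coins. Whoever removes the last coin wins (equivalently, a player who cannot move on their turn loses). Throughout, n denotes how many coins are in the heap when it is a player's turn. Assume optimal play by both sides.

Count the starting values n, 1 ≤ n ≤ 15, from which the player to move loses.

7

Work bottom-up. With no move the player to move loses. Otherwise the position is W if at least one move leads to an L position for the opponent, and L if every move leads to a W.
n=0: no move → L
n=1: W (go to 0, an L position)
n=2: L (sole option 1(W) is W)
n=3: W (go to 2, an L position)
n=4: L (sole option 3(W) is W)
n=5: W (go to 4, an L position)
n=6: L (sole option 5(W) is W)
n=7: W (go to 6, an L position)
n=8: L (options 7(W), 1(W) are all W)
n=9: W (go to 8, an L position)
n=10: L (options 9(W), 3(W) are all W)
n=11: W (go to 10, an L position)
n=12: L (options 11(W), 5(W) are all W)
n=13: W (go to 12, an L position)
n=14: L (options 13(W), 7(W) are all W)
n=15: W (go to 14, an L position)
L entries with 1 ≤ n ≤ 15 (n=0 is outside the asked range and is not counted): n = 2, 4, 6, 8, 10, 12, 14; that makes 7.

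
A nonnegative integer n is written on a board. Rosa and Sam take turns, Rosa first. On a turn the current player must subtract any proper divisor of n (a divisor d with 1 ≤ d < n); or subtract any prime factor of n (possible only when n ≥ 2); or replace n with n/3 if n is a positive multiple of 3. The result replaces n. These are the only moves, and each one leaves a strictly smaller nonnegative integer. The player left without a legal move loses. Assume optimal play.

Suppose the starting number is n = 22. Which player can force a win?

Rosa wins.

Work bottom-up. With no move the player to move loses. Otherwise the position is W if at least one move leads to an L position for the opponent, and L if every move leads to a W.
n=0: no move → L
n=1: no move → L
n=2: reaches L-position 0 → W
n=3: reaches L-position 0 → W
n=4: only reaches 2(W), 3(W), all W → L
n=5: reaches L-position 0 → W
n=6: reaches L-position 4 → W
n=7: reaches L-position 0 → W
n=8: reaches L-position 4 → W
n=9: only reaches 3(W), 6(W), 8(W), all W → L
n=10: reaches L-position 9 → W
n=11: reaches L-position 0 → W
n=12: reaches L-position 4 → W
n=13: reaches L-position 0 → W
n=14: only reaches 7(W), 12(W), 13(W), all W → L
n=15: reaches L-position 14 → W
n=16: reaches L-position 14 → W
n=17: reaches L-position 0 → W
n=18: reaches L-position 9 → W
n=19: reaches L-position 0 → W
n=20: only reaches 10(W), 15(W), 16(W), 18(W), 19(W), all W → L
n=21: reaches L-position 14 → W
n=22: reaches L-position 20 → W
From 22 Rosa can move to 20, reaching an L position.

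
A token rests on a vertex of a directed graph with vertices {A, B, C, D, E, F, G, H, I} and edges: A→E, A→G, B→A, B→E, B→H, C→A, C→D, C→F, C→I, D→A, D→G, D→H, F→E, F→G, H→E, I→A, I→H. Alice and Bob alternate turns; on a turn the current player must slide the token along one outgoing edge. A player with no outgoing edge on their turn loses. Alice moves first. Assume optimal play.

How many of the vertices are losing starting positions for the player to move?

3

Positions with no move are L. A position that does have a move is losing for the player to move precisely when every available move leads to a winning position for the opponent. Fill in the labels:
Every edge goes from a vertex to one that appears earlier in the order E, G, H, A, B, I, D, F, C, so processing vertices in that order labels each vertex after all of its successors.
E: no outgoing edge → L
G: no outgoing edge → L
H: reaches L-position E → W
A: reaches L-position G → W
B: reaches L-position E → W
I: only reaches A(W), H(W), all W → L
D: reaches L-position G → W
F: reaches L-position G → W
C: reaches L-position I → W
The L vertices are E, G, I; that is 3 in all.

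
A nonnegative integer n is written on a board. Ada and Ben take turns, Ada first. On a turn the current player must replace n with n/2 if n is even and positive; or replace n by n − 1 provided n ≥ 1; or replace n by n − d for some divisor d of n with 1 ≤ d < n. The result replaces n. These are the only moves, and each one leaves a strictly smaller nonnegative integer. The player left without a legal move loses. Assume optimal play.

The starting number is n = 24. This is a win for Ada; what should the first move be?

Compute win/loss labels from the base case upward. A position with no move is L. Any other position is W if it can reach an L in one move, else L.
n=0: no move → L
n=1: can move to 0, which is L ⇒ W
n=2: the only move is to 1(W), a W ⇒ L
n=3: can move to 2, which is L ⇒ W
n=4: can move to 2, which is L ⇒ W
n=5: the only move is to 4(W), a W ⇒ L
n=6: can move to 5, which is L ⇒ W
n=7: the only move is to 6(W), a W ⇒ L
n=8: can move to 7, which is L ⇒ W
n=9: moves to 6(W), 8(W); every one is W ⇒ L
n=10: can move to 5, which is L ⇒ W
n=11: the only move is to 10(W), a W ⇒ L
n=12: can move to 9, which is L ⇒ W
n=13: the only move is to 12(W), a W ⇒ L
n=14: can move to 7, which is L ⇒ W
n=15: moves to 10(W), 12(W), 14(W); every one is W ⇒ L
n=16: can move to 15, which is L ⇒ W
n=17: the only move is to 16(W), a W ⇒ L
n=18: can move to 9, which is L ⇒ W
n=19: the only move is to 18(W), a W ⇒ L
n=20: can move to 15, which is L ⇒ W
n=21: moves to 14(W), 18(W), 20(W); every one is W ⇒ L
n=22: can move to 11, which is L ⇒ W
n=23: the only move is to 22(W), a W ⇒ L
n=24: can move to 21, which is L ⇒ W
From 24, the L positions reachable in one move are: 21, 23. Any move reaching one of these is winning.

Move to 21.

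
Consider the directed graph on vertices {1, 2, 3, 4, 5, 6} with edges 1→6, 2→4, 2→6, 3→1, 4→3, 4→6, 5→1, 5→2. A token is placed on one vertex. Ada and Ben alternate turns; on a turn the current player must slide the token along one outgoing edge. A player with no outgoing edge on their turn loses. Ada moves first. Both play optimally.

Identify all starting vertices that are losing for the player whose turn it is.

Work bottom-up. With no move the player to move loses. Otherwise the position is W if at least one move leads to an L position for the opponent, and L if every move leads to a W.
Every edge goes from a vertex to one that appears earlier in the order 6, 1, 3, 4, 2, 5, so processing vertices in that order labels each vertex after all of its successors.
6: no outgoing edge → L
1: →6(L), so W
3: →1(W) only, which is W, so L
4: →3(L), so W
2: →6(L), so W
5: →2(W), 1(W) — all W, so L
The losing starting vertices are exactly the entries labelled L in this table (3 of them).

3, 5, 6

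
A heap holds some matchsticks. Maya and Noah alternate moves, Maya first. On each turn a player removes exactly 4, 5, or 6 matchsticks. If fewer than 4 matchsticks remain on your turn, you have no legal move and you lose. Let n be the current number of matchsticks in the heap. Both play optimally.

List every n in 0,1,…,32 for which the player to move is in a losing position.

0, 1, 2, 3, 10, 11, 12, 13, 20, 21, 22, 23, 30, 31, 32

Compute win/loss labels from the base case upward. A position with no move is L. Any other position is W if it can reach an L in one move, else L.
n=0: no move → L
n=1: no move → L
n=2: no move → L
n=3: no move → L
n=4: W (go to 0, an L position)
n=5: W (go to 1, an L position)
n=6: W (go to 2, an L position)
n=7: W (go to 3, an L position)
n=8: W (go to 3, an L position)
n=9: W (go to 3, an L position)
n=10: L (options 6(W), 5(W), 4(W) are all W)
n=11: L (options 7(W), 6(W), 5(W) are all W)
n=12: L (options 8(W), 7(W), 6(W) are all W)
n=13: L (options 9(W), 8(W), 7(W) are all W)
n=14: W (go to 10, an L position)
n=15: W (go to 11, an L position)
n=16: W (go to 12, an L position)
n=17: W (go to 13, an L position)
n=18: W (go to 13, an L position)
n=19: W (go to 13, an L position)
n=20: L (options 16(W), 15(W), 14(W) are all W)
n=21: L (options 17(W), 16(W), 15(W) are all W)
n=22: L (options 18(W), 17(W), 16(W) are all W)
n=23: L (options 19(W), 18(W), 17(W) are all W)
n=24: W (go to 20, an L position)
n=25: W (go to 21, an L position)
n=26: W (go to 22, an L position)
n=27: W (go to 23, an L position)
n=28: W (go to 23, an L position)
n=29: W (go to 23, an L position)
n=30: L (options 26(W), 25(W), 24(W) are all W)
n=31: L (options 27(W), 26(W), 25(W) are all W)
n=32: L (options 28(W), 27(W), 26(W) are all W)
The losing starting values of n are exactly the entries labelled L in this table (15 of them).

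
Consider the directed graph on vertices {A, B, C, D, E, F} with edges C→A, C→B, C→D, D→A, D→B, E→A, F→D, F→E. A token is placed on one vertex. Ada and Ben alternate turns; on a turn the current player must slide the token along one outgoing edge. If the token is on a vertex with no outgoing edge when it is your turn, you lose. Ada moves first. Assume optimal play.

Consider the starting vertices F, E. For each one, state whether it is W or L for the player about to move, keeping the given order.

Classify positions by backward induction: terminal positions (no move available) are L. From any other position, the mover wins iff some move reaches an L.
Every edge goes from a vertex to one that appears earlier in the order B, A, E, D, F, C, so processing vertices in that order labels each vertex after all of its successors.
B: no outgoing edge → L
A: no outgoing edge → L
E: W (go to A, an L position)
D: W (go to A, an L position)
F: L (options D(W), E(W) are all W)
C: W (go to A, an L position)

F: L, E: W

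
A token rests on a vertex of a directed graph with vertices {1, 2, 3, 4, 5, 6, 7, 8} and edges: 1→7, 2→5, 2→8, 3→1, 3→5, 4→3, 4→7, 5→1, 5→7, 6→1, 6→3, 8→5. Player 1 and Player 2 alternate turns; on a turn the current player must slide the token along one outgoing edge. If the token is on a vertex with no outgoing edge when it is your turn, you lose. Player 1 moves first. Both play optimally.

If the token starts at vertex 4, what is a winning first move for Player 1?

Move to 3.

Compute win/loss labels from the base case upward. A position with no move is L. Any other position is W if it can reach an L in one move, else L.
Every edge goes from a vertex to one that appears earlier in the order 7, 1, 5, 8, 2, 3, 6, 4, so processing vertices in that order labels each vertex after all of its successors.
7: no outgoing edge → L
1: can move to 7, which is L ⇒ W
5: can move to 7, which is L ⇒ W
8: the only move is to 5(W), a W ⇒ L
2: can move to 8, which is L ⇒ W
3: moves to 5(W), 1(W); every one is W ⇒ L
6: can move to 3, which is L ⇒ W
4: can move to 3, which is L ⇒ W
From 4, the L positions reachable in one move are: 3, 7. Any move reaching one of these is winning.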